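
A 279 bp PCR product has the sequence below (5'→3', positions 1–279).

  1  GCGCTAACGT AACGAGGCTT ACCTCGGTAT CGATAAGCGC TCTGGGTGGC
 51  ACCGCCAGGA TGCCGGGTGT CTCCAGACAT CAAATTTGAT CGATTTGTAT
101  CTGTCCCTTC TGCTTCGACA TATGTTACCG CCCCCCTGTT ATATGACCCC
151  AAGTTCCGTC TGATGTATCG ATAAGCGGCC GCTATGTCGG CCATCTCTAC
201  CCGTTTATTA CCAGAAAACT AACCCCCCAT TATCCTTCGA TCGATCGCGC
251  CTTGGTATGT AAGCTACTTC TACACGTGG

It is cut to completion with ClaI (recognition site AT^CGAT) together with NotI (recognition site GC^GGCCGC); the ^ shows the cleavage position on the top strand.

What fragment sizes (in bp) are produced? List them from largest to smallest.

78, 65, 60, 38, 30, 8 bp

ClaI sites (ATCGAT) start at positions 29, 89, 167, 240.
ClaI cuts after base 2 of each site, so after positions 30, 90, 168, 241.
The NotI site (GCGGCCGC) starts at position 175.
NotI cuts after base 2 of each site, so after position 176.
Combined cut positions: 30, 90, 168, 176, 241.
Linear molecule, 5 cuts → 6 fragments:
  1–30 → 30 bp
  31–90 → 60 bp
  91–168 → 78 bp
  169–176 → 8 bp
  177–241 → 65 bp
  242–279 → 38 bp
Sorted largest to smallest: 78, 65, 60, 38, 30, 8 bp.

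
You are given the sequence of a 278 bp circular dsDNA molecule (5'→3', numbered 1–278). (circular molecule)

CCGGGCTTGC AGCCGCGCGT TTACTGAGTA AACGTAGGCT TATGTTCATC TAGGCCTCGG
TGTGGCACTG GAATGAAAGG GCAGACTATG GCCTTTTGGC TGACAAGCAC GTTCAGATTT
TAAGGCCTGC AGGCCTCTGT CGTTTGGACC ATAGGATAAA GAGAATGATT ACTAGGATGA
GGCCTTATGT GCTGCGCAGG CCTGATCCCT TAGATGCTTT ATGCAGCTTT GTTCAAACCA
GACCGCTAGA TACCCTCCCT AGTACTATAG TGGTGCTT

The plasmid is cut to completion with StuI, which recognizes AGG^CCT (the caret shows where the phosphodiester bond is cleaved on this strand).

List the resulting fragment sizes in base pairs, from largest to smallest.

132, 71, 49, 18, 8 bp

StuI sites (AGGCCT) start at positions 52, 123, 131, 180, 198.
StuI cuts after base 3 of each site, so after positions 54, 125, 133, 182, 200.
Circular molecule, 5 cuts → 5 fragments:
  55–125 → 71 bp
  126–133 → 8 bp
  134–182 → 49 bp
  183–200 → 18 bp
  201–278 then 1–54 → 78 + 54 = 132 bp
Sorted largest to smallest: 132, 71, 49, 18, 8 bp.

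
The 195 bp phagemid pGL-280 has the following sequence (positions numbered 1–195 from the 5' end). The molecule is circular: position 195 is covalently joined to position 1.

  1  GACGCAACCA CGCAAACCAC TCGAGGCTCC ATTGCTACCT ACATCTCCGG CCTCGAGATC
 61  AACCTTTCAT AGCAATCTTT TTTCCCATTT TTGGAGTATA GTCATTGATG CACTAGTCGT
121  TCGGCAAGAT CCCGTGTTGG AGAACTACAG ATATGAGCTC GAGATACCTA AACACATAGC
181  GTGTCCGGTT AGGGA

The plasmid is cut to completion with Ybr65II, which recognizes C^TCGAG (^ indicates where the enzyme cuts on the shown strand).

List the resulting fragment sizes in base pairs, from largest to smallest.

106, 57, 32 bp

Ybr65II sites (CTCGAG) start at positions 20, 52, 158.
Ybr65II cuts after the first base of each site, so after positions 20, 52, 158.
Circular molecule, 3 cuts → 3 fragments:
  21–52 → 32 bp
  53–158 → 106 bp
  159–195 then 1–20 → 37 + 20 = 57 bp
Sorted largest to smallest: 106, 57, 32 bp.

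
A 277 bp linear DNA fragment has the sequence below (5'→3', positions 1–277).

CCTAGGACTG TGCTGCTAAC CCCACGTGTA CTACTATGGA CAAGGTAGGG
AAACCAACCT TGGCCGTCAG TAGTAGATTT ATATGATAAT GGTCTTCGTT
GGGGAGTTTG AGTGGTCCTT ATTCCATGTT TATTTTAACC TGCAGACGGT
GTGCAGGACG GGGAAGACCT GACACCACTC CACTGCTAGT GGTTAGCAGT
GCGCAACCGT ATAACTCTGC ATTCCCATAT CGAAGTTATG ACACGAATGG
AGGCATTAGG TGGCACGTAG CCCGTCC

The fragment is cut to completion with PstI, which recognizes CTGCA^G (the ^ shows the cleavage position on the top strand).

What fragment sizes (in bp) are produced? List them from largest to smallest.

The PstI site (CTGCAG) starts at position 140.
PstI cuts after base 5 of each site (before the last base), so after position 144.
Linear molecule, 1 cut → 2 fragments:
  1–144 → 144 bp
  145–277 → 133 bp
Sorted largest to smallest: 144, 133 bp.

144, 133 bp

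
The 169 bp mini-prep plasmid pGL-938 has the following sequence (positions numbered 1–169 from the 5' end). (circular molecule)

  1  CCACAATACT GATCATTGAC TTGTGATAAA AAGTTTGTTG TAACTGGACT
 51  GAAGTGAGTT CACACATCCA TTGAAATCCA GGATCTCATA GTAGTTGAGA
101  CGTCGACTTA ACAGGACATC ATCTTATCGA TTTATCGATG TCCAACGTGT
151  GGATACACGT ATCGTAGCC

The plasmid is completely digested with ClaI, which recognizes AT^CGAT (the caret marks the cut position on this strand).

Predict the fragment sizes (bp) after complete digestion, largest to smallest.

161, 8 bp

ClaI sites (ATCGAT) start at positions 126, 134.
ClaI cuts after base 2 of each site, so after positions 127, 135.
Circular molecule, 2 cuts → 2 fragments:
  128–135 → 8 bp
  136–169 then 1–127 → 34 + 127 = 161 bp
Sorted largest to smallest: 161, 8 bp.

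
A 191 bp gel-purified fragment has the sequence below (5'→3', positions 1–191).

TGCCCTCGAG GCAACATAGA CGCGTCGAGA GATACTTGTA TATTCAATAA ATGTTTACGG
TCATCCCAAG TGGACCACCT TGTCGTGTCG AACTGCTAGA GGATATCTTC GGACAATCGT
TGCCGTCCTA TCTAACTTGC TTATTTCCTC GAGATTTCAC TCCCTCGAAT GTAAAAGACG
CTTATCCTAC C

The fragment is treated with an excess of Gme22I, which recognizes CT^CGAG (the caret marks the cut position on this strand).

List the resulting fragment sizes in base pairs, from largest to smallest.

Gme22I sites (CTCGAG) start at positions 5, 148.
Gme22I cuts after base 2 of each site, so after positions 6, 149.
Linear molecule, 2 cuts → 3 fragments:
  1–6 → 6 bp
  7–149 → 143 bp
  150–191 → 42 bp
Sorted largest to smallest: 143, 42, 6 bp.

143, 42, 6 bp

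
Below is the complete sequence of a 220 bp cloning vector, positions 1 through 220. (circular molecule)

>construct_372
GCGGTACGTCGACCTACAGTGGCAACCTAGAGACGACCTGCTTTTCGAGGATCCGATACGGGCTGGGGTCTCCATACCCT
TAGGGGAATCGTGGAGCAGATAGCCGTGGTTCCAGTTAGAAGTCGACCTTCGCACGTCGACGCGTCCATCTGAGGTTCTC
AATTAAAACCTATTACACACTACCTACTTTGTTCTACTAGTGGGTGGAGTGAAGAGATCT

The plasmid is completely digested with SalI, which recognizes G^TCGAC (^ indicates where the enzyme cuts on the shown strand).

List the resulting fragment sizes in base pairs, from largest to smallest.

SalI sites (GTCGAC) start at positions 8, 122, 136.
SalI cuts after the first base of each site, so after positions 8, 122, 136.
Circular molecule, 3 cuts → 3 fragments:
  9–122 → 114 bp
  123–136 → 14 bp
  137–220 then 1–8 → 84 + 8 = 92 bp
Sorted largest to smallest: 114, 92, 14 bp.

114, 92, 14 bp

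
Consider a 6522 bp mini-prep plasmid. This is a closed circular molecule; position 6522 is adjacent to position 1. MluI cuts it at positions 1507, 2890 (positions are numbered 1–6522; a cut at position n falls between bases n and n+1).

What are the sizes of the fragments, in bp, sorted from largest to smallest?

5139, 1383 bp

Circular molecule, 2 cuts → 2 fragments:
  2890 − 1507 = 1383 bp
  wrap: 6522 − 2890 + 1507 = 5139 bp
Sorted largest to smallest: 5139, 1383 bp.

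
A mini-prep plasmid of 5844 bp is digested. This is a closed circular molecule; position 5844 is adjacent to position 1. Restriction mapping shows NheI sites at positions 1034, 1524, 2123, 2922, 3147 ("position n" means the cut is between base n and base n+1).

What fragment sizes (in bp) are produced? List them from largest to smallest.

Circular molecule, 5 cuts → 5 fragments:
  1524 − 1034 = 490 bp
  2123 − 1524 = 599 bp
  2922 − 2123 = 799 bp
  3147 − 2922 = 225 bp
  wrap: 5844 − 3147 + 1034 = 3731 bp
Sorted largest to smallest: 3731, 799, 599, 490, 225 bp.

3731, 799, 599, 490, 225 bp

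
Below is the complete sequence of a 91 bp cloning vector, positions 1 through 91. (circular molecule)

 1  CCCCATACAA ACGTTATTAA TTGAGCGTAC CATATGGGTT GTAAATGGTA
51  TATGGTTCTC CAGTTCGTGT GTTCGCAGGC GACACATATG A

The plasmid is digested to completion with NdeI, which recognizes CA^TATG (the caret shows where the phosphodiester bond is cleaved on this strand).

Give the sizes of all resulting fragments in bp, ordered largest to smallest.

NdeI sites (CATATG) start at positions 31, 85.
NdeI cuts after base 2 of each site, so after positions 32, 86.
Circular molecule, 2 cuts → 2 fragments:
  33–86 → 54 bp
  87–91 then 1–32 → 5 + 32 = 37 bp
Sorted largest to smallest: 54, 37 bp.

54, 37 bp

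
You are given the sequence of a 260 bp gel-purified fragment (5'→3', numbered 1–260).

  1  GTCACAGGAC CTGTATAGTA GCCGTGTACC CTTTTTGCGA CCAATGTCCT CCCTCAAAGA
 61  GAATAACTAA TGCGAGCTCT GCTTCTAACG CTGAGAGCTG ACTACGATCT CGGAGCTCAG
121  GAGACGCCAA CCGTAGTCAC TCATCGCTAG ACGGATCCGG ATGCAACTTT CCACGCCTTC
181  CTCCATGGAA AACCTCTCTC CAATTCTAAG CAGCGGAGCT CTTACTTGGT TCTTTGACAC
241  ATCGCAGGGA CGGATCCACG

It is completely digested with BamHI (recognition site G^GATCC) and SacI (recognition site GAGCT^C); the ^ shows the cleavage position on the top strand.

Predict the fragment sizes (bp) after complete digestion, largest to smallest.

BamHI sites (GGATCC) start at positions 153, 252.
BamHI cuts after the first base of each site, so after positions 153, 252.
SacI sites (GAGCTC) start at positions 74, 113, 216.
SacI cuts after base 5 of each site (before the last base), so after positions 78, 117, 220.
Combined cut positions: 78, 117, 153, 220, 252.
Linear molecule, 5 cuts → 6 fragments:
  1–78 → 78 bp
  79–117 → 39 bp
  118–153 → 36 bp
  154–220 → 67 bp
  221–252 → 32 bp
  253–260 → 8 bp
Sorted largest to smallest: 78, 67, 39, 36, 32, 8 bp.

78, 67, 39, 36, 32, 8 bp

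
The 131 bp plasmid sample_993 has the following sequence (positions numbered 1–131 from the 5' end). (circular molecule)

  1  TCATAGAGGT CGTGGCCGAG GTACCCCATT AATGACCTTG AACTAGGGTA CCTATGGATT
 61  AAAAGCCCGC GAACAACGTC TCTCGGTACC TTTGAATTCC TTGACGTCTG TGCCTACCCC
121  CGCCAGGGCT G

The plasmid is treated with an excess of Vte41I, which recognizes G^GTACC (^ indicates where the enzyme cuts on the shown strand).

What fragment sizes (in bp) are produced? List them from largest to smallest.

66, 38, 27 bp

Vte41I sites (GGTACC) start at positions 20, 47, 85.
Vte41I cuts after the first base of each site, so after positions 20, 47, 85.
Circular molecule, 3 cuts → 3 fragments:
  21–47 → 27 bp
  48–85 → 38 bp
  86–131 then 1–20 → 46 + 20 = 66 bp
Sorted largest to smallest: 66, 38, 27 bp.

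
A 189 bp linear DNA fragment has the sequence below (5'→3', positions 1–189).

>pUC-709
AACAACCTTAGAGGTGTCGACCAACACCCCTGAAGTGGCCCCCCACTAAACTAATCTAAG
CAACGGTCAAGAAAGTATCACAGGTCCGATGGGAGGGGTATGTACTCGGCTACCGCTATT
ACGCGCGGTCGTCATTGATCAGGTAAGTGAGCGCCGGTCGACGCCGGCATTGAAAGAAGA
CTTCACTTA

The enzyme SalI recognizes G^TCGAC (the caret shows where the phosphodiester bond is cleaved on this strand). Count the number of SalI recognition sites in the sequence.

2

GTCGAC occurs starting at positions 16, 157.
SalI cuts at 2 sites.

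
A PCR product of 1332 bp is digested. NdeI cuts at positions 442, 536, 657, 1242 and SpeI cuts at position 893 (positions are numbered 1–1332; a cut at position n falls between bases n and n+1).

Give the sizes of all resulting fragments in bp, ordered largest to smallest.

442, 349, 236, 121, 94, 90 bp

Combined cut positions (sorted): 442, 536, 657, 893, 1242.
Linear molecule, 5 cuts → 6 fragments:
  442 − 0 = 442 bp
  536 − 442 = 94 bp
  657 − 536 = 121 bp
  893 − 657 = 236 bp
  1242 − 893 = 349 bp
  1332 − 1242 = 90 bp
Sorted largest to smallest: 442, 349, 236, 121, 94, 90 bp.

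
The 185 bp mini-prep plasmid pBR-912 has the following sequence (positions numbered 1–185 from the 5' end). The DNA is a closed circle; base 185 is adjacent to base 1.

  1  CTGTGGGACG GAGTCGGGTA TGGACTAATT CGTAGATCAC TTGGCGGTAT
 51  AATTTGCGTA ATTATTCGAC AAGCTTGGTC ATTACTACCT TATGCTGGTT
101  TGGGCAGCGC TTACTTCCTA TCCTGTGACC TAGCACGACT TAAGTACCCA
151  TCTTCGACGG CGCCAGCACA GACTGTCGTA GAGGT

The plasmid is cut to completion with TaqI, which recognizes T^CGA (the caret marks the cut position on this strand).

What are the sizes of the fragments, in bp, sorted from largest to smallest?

TaqI sites (TCGA) start at positions 66, 154.
TaqI cuts after the first base of each site, so after positions 66, 154.
Circular molecule, 2 cuts → 2 fragments:
  67–154 → 88 bp
  155–185 then 1–66 → 31 + 66 = 97 bp
Sorted largest to smallest: 97, 88 bp.

97, 88 bp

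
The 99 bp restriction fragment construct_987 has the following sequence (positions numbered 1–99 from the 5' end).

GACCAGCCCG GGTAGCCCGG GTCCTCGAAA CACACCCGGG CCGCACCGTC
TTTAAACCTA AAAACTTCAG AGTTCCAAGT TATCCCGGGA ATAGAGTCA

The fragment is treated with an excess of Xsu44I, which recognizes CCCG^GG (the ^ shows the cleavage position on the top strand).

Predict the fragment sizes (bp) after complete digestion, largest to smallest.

49, 19, 12, 10, 9 bp

Xsu44I sites (CCCGGG) start at positions 7, 16, 35, 84.
Xsu44I cuts after base 4 of each site, so after positions 10, 19, 38, 87.
Linear molecule, 4 cuts → 5 fragments:
  1–10 → 10 bp
  11–19 → 9 bp
  20–38 → 19 bp
  39–87 → 49 bp
  88–99 → 12 bp
Sorted largest to smallest: 49, 19, 12, 10, 9 bp.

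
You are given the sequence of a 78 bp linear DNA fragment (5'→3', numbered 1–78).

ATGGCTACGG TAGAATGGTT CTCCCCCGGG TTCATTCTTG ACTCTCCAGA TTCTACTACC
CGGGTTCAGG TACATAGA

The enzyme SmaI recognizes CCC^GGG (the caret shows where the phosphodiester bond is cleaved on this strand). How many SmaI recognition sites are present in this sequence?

2

CCCGGG occurs starting at positions 25, 59.
SmaI cuts at 2 sites.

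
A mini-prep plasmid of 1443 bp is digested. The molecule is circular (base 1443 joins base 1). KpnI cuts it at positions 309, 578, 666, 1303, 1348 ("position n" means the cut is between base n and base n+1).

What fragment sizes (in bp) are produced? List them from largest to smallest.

637, 404, 269, 88, 45 bp

Circular molecule, 5 cuts → 5 fragments:
  578 − 309 = 269 bp
  666 − 578 = 88 bp
  1303 − 666 = 637 bp
  1348 − 1303 = 45 bp
  wrap: 1443 − 1348 + 309 = 404 bp
Sorted largest to smallest: 637, 404, 269, 88, 45 bp.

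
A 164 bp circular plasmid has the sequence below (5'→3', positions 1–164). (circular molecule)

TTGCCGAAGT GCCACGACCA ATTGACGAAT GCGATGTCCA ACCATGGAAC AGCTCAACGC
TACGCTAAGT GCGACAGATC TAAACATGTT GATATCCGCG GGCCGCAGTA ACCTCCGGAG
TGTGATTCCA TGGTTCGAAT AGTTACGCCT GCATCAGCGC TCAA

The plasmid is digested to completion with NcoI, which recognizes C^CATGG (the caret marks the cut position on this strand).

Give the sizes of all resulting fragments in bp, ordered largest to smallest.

NcoI sites (CCATGG) start at positions 42, 128.
NcoI cuts after the first base of each site, so after positions 42, 128.
Circular molecule, 2 cuts → 2 fragments:
  43–128 → 86 bp
  129–164 then 1–42 → 36 + 42 = 78 bp
Sorted largest to smallest: 86, 78 bp.

86, 78 bp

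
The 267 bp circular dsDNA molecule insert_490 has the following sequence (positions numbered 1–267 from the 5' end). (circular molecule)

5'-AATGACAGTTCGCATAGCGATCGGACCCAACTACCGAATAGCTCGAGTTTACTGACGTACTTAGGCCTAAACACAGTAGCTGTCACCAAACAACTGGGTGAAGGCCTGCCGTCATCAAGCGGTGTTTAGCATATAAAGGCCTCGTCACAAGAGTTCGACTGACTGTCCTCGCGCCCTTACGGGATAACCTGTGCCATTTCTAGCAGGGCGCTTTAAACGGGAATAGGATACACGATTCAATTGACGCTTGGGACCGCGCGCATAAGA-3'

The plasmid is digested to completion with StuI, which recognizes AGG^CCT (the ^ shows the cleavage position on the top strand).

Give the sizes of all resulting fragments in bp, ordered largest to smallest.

193, 39, 35 bp

StuI sites (AGGCCT) start at positions 63, 102, 137.
StuI cuts after base 3 of each site, so after positions 65, 104, 139.
Circular molecule, 3 cuts → 3 fragments:
  66–104 → 39 bp
  105–139 → 35 bp
  140–267 then 1–65 → 128 + 65 = 193 bp
Sorted largest to smallest: 193, 39, 35 bp.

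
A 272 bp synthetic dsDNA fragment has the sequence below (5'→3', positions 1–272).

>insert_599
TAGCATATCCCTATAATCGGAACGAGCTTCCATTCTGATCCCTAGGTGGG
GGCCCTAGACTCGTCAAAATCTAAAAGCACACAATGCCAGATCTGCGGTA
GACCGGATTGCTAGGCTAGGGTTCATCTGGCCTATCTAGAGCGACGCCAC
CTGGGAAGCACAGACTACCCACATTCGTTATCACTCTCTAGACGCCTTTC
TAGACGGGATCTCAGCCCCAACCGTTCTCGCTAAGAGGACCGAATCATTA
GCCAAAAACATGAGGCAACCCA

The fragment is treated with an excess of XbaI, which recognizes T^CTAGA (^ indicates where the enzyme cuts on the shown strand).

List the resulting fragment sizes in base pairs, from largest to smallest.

135, 73, 52, 12 bp

XbaI sites (TCTAGA) start at positions 135, 187, 199.
XbaI cuts after the first base of each site, so after positions 135, 187, 199.
Linear molecule, 3 cuts → 4 fragments:
  1–135 → 135 bp
  136–187 → 52 bp
  188–199 → 12 bp
  200–272 → 73 bp
Sorted largest to smallest: 135, 73, 52, 12 bp.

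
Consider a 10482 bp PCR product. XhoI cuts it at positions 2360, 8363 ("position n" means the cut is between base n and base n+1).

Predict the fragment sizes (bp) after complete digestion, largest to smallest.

6003, 2360, 2119 bp

Linear molecule, 2 cuts → 3 fragments:
  2360 − 0 = 2360 bp
  8363 − 2360 = 6003 bp
  10482 − 8363 = 2119 bp
Sorted largest to smallest: 6003, 2360, 2119 bp.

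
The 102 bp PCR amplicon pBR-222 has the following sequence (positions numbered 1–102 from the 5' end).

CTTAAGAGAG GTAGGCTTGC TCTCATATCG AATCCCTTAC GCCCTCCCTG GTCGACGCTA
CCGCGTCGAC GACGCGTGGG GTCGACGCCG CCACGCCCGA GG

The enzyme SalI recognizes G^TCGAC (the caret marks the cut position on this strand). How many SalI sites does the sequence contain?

3

GTCGAC occurs starting at positions 51, 65, 81.
SalI cuts at 3 sites.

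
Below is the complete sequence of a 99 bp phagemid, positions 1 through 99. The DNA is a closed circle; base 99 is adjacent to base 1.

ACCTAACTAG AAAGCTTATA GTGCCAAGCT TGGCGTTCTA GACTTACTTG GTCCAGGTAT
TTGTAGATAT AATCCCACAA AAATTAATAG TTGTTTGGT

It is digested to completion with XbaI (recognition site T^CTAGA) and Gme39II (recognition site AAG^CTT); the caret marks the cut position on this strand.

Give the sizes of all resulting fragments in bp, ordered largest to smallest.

76, 14, 9 bp

The XbaI site (TCTAGA) starts at position 37.
XbaI cuts after the first base of each site, so after position 37.
Gme39II sites (AAGCTT) start at positions 12, 26.
Gme39II cuts after base 3 of each site, so after positions 14, 28.
Combined cut positions: 14, 28, 37.
Circular molecule, 3 cuts → 3 fragments:
  15–28 → 14 bp
  29–37 → 9 bp
  38–99 then 1–14 → 62 + 14 = 76 bp
Sorted largest to smallest: 76, 14, 9 bp.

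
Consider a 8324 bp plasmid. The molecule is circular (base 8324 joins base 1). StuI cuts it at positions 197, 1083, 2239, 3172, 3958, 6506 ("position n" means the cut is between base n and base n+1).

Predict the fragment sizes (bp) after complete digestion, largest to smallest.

Circular molecule, 6 cuts → 6 fragments:
  1083 − 197 = 886 bp
  2239 − 1083 = 1156 bp
  3172 − 2239 = 933 bp
  3958 − 3172 = 786 bp
  6506 − 3958 = 2548 bp
  wrap: 8324 − 6506 + 197 = 2015 bp
Sorted largest to smallest: 2548, 2015, 1156, 933, 886, 786 bp.

2548, 2015, 1156, 933, 886, 786 bp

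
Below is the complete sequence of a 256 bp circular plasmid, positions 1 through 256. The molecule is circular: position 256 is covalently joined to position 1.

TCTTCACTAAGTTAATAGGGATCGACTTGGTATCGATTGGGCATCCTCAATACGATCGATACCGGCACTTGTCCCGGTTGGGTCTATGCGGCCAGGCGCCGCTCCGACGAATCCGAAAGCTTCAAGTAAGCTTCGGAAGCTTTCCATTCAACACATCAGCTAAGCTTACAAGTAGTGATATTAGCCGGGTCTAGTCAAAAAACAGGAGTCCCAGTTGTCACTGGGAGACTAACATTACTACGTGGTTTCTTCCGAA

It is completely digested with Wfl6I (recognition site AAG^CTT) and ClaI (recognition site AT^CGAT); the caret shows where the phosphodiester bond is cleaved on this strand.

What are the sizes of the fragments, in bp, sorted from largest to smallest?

125, 63, 25, 23, 11, 9 bp

Wfl6I sites (AAGCTT) start at positions 117, 128, 137, 162.
Wfl6I cuts after base 3 of each site, so after positions 119, 130, 139, 164.
ClaI sites (ATCGAT) start at positions 32, 55.
ClaI cuts after base 2 of each site, so after positions 33, 56.
Combined cut positions: 33, 56, 119, 130, 139, 164.
Circular molecule, 6 cuts → 6 fragments:
  34–56 → 23 bp
  57–119 → 63 bp
  120–130 → 11 bp
  131–139 → 9 bp
  140–164 → 25 bp
  165–256 then 1–33 → 92 + 33 = 125 bp
Sorted largest to smallest: 125, 63, 25, 23, 11, 9 bp.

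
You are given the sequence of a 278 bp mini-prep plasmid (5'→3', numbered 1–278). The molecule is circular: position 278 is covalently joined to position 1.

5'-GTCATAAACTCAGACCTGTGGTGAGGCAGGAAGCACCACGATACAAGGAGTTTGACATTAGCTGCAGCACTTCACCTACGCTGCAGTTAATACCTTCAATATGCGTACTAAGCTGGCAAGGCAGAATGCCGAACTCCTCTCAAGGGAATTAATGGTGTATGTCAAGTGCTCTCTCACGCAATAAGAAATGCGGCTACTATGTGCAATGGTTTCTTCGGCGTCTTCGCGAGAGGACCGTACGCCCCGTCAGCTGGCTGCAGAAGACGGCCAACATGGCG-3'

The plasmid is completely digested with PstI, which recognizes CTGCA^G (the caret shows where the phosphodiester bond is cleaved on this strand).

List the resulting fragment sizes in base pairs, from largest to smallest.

174, 85, 19 bp

PstI sites (CTGCAG) start at positions 62, 81, 255.
PstI cuts after base 5 of each site (before the last base), so after positions 66, 85, 259.
Circular molecule, 3 cuts → 3 fragments:
  67–85 → 19 bp
  86–259 → 174 bp
  260–278 then 1–66 → 19 + 66 = 85 bp
Sorted largest to smallest: 174, 85, 19 bp.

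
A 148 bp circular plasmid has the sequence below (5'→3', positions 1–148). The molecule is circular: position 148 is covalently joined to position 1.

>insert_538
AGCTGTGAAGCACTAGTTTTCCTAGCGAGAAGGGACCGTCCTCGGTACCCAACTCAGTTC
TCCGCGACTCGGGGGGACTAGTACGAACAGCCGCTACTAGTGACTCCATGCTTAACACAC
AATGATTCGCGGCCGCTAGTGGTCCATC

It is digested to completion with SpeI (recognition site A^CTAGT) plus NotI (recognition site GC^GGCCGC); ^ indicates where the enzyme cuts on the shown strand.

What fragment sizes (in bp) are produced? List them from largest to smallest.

65, 34, 30, 19 bp

SpeI sites (ACTAGT) start at positions 12, 77, 96.
SpeI cuts after the first base of each site, so after positions 12, 77, 96.
The NotI site (GCGGCCGC) starts at position 129.
NotI cuts after base 2 of each site, so after position 130.
Combined cut positions: 12, 77, 96, 130.
Circular molecule, 4 cuts → 4 fragments:
  13–77 → 65 bp
  78–96 → 19 bp
  97–130 → 34 bp
  131–148 then 1–12 → 18 + 12 = 30 bp
Sorted largest to smallest: 65, 34, 30, 19 bp.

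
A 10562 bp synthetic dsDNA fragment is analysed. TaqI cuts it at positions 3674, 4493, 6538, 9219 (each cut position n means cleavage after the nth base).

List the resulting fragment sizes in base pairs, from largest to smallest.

3674, 2681, 2045, 1343, 819 bp

Linear molecule, 4 cuts → 5 fragments:
  3674 − 0 = 3674 bp
  4493 − 3674 = 819 bp
  6538 − 4493 = 2045 bp
  9219 − 6538 = 2681 bp
  10562 − 9219 = 1343 bp
Sorted largest to smallest: 3674, 2681, 2045, 1343, 819 bp.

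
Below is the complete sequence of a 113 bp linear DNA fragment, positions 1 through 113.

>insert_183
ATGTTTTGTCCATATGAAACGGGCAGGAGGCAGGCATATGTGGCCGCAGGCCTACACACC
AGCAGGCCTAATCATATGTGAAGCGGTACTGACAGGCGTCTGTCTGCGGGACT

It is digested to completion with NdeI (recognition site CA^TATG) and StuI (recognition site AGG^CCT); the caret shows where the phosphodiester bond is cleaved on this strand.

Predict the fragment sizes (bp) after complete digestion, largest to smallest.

NdeI sites (CATATG) start at positions 11, 35, 73.
NdeI cuts after base 2 of each site, so after positions 12, 36, 74.
StuI sites (AGGCCT) start at positions 48, 64.
StuI cuts after base 3 of each site, so after positions 50, 66.
Combined cut positions: 12, 36, 50, 66, 74.
Linear molecule, 5 cuts → 6 fragments:
  1–12 → 12 bp
  13–36 → 24 bp
  37–50 → 14 bp
  51–66 → 16 bp
  67–74 → 8 bp
  75–113 → 39 bp
Sorted largest to smallest: 39, 24, 16, 14, 12, 8 bp.

39, 24, 16, 14, 12, 8 bp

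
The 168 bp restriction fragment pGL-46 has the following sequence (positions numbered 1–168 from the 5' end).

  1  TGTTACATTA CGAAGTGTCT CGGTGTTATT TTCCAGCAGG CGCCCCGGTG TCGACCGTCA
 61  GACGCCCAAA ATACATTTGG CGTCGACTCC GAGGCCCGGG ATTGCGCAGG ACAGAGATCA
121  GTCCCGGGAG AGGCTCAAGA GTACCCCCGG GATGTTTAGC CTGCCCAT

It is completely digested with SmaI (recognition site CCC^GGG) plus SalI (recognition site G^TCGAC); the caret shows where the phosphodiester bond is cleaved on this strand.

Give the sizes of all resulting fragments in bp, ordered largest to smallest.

SmaI sites (CCCGGG) start at positions 95, 123, 146.
SmaI cuts after base 3 of each site, so after positions 97, 125, 148.
SalI sites (GTCGAC) start at positions 50, 82.
SalI cuts after the first base of each site, so after positions 50, 82.
Combined cut positions: 50, 82, 97, 125, 148.
Linear molecule, 5 cuts → 6 fragments:
  1–50 → 50 bp
  51–82 → 32 bp
  83–97 → 15 bp
  98–125 → 28 bp
  126–148 → 23 bp
  149–168 → 20 bp
Sorted largest to smallest: 50, 32, 28, 23, 20, 15 bp.

50, 32, 28, 23, 20, 15 bp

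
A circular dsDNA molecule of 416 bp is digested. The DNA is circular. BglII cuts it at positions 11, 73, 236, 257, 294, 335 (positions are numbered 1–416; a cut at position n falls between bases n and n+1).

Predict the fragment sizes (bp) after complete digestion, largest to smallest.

Circular molecule, 6 cuts → 6 fragments:
  73 − 11 = 62 bp
  236 − 73 = 163 bp
  257 − 236 = 21 bp
  294 − 257 = 37 bp
  335 − 294 = 41 bp
  wrap: 416 − 335 + 11 = 92 bp
Sorted largest to smallest: 163, 92, 62, 41, 37, 21 bp.

163, 92, 62, 41, 37, 21 bp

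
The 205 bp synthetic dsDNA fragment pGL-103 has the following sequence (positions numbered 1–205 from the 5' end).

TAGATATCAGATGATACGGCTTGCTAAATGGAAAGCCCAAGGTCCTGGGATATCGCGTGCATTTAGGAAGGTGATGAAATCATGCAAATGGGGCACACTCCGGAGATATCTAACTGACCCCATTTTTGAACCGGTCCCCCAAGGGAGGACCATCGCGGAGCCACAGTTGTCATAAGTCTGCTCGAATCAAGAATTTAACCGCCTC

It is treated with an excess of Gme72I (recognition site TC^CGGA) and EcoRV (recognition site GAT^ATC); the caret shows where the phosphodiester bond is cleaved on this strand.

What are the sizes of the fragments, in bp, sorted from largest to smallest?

98, 49, 46, 7, 5 bp

The Gme72I site (TCCGGA) starts at position 99.
Gme72I cuts after base 2 of each site, so after position 100.
EcoRV sites (GATATC) start at positions 3, 49, 105.
EcoRV cuts after base 3 of each site, so after positions 5, 51, 107.
Combined cut positions: 5, 51, 100, 107.
Linear molecule, 4 cuts → 5 fragments:
  1–5 → 5 bp
  6–51 → 46 bp
  52–100 → 49 bp
  101–107 → 7 bp
  108–205 → 98 bp
Sorted largest to smallest: 98, 49, 46, 7, 5 bp.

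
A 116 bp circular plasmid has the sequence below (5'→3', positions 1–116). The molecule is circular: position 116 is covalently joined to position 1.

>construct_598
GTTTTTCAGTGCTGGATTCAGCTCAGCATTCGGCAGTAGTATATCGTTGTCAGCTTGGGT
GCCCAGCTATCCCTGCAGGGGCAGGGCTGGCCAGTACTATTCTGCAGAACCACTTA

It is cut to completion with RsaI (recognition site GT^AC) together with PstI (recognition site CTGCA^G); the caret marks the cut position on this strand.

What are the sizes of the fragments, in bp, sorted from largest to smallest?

The RsaI site (GTAC) starts at position 94.
RsaI cuts after base 2 of each site, so after position 95.
PstI sites (CTGCAG) start at positions 73, 102.
PstI cuts after base 5 of each site (before the last base), so after positions 77, 106.
Combined cut positions: 77, 95, 106.
Circular molecule, 3 cuts → 3 fragments:
  78–95 → 18 bp
  96–106 → 11 bp
  107–116 then 1–77 → 10 + 77 = 87 bp
Sorted largest to smallest: 87, 18, 11 bp.

87, 18, 11 bp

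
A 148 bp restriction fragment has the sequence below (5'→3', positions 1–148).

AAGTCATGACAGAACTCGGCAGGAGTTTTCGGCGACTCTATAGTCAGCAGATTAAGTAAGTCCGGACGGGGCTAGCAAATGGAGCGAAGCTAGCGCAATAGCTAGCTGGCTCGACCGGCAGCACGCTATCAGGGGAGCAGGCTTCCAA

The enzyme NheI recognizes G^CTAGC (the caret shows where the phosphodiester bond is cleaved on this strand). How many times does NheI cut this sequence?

GCTAGC occurs starting at positions 71, 89, 101.
NheI cuts at 3 sites.

3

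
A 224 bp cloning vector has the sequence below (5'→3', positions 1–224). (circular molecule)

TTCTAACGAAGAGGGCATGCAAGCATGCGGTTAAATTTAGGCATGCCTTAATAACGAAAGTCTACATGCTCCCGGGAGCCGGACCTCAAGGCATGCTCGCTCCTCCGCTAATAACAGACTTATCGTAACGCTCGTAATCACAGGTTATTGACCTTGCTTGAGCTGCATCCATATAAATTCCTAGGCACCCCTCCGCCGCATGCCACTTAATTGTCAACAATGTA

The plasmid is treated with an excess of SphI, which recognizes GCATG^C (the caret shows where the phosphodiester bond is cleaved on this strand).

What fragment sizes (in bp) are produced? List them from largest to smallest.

SphI sites (GCATGC) start at positions 15, 23, 41, 91, 198.
SphI cuts after base 5 of each site (before the last base), so after positions 19, 27, 45, 95, 202.
Circular molecule, 5 cuts → 5 fragments:
  20–27 → 8 bp
  28–45 → 18 bp
  46–95 → 50 bp
  96–202 → 107 bp
  203–224 then 1–19 → 22 + 19 = 41 bp
Sorted largest to smallest: 107, 50, 41, 18, 8 bp.

107, 50, 41, 18, 8 bp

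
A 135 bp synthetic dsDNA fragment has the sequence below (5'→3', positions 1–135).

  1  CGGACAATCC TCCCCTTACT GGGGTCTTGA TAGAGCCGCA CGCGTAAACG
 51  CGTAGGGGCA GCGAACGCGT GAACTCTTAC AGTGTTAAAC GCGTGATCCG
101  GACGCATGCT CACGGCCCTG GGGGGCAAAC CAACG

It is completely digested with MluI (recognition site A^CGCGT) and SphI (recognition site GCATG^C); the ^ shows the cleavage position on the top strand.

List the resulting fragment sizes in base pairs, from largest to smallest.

MluI sites (ACGCGT) start at positions 40, 48, 65, 89.
MluI cuts after the first base of each site, so after positions 40, 48, 65, 89.
The SphI site (GCATGC) starts at position 104.
SphI cuts after base 5 of each site (before the last base), so after position 108.
Combined cut positions: 40, 48, 65, 89, 108.
Linear molecule, 5 cuts → 6 fragments:
  1–40 → 40 bp
  41–48 → 8 bp
  49–65 → 17 bp
  66–89 → 24 bp
  90–108 → 19 bp
  109–135 → 27 bp
Sorted largest to smallest: 40, 27, 24, 19, 17, 8 bp.

40, 27, 24, 19, 17, 8 bp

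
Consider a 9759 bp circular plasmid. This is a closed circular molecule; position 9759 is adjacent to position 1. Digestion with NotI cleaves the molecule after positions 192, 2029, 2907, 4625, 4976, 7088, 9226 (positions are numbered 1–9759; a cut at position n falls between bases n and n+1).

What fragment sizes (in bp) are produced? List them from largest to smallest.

Circular molecule, 7 cuts → 7 fragments:
  2029 − 192 = 1837 bp
  2907 − 2029 = 878 bp
  4625 − 2907 = 1718 bp
  4976 − 4625 = 351 bp
  7088 − 4976 = 2112 bp
  9226 − 7088 = 2138 bp
  wrap: 9759 − 9226 + 192 = 725 bp
Sorted largest to smallest: 2138, 2112, 1837, 1718, 878, 725, 351 bp.

2138, 2112, 1837, 1718, 878, 725, 351 bp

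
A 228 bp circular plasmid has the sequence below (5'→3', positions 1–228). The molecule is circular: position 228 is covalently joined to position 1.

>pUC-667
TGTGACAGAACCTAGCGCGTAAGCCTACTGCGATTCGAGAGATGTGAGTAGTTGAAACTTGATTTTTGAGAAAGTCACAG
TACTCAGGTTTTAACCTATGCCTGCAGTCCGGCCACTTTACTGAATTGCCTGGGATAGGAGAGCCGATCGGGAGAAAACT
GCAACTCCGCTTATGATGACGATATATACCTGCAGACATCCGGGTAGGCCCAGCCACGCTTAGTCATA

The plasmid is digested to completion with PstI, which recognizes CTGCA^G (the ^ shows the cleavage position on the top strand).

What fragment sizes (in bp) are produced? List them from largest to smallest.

140, 88 bp

PstI sites (CTGCAG) start at positions 102, 190.
PstI cuts after base 5 of each site (before the last base), so after positions 106, 194.
Circular molecule, 2 cuts → 2 fragments:
  107–194 → 88 bp
  195–228 then 1–106 → 34 + 106 = 140 bp
Sorted largest to smallest: 140, 88 bp.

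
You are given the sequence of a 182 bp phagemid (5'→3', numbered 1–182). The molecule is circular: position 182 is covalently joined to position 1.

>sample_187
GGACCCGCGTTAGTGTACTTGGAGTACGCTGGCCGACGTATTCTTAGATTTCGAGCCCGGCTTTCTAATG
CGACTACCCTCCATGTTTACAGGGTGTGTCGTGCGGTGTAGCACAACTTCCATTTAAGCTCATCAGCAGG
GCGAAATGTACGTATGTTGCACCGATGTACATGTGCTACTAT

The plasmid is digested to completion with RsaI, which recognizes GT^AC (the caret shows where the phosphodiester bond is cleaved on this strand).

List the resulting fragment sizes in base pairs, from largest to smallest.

124, 30, 19, 9 bp

RsaI sites (GTAC) start at positions 15, 24, 148, 167.
RsaI cuts after base 2 of each site, so after positions 16, 25, 149, 168.
Circular molecule, 4 cuts → 4 fragments:
  17–25 → 9 bp
  26–149 → 124 bp
  150–168 → 19 bp
  169–182 then 1–16 → 14 + 16 = 30 bp
Sorted largest to smallest: 124, 30, 19, 9 bp.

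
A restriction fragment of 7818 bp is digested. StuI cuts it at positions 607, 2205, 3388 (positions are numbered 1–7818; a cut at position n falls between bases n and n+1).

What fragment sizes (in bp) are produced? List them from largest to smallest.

4430, 1598, 1183, 607 bp

Linear molecule, 3 cuts → 4 fragments:
  607 − 0 = 607 bp
  2205 − 607 = 1598 bp
  3388 − 2205 = 1183 bp
  7818 − 3388 = 4430 bp
Sorted largest to smallest: 4430, 1598, 1183, 607 bp.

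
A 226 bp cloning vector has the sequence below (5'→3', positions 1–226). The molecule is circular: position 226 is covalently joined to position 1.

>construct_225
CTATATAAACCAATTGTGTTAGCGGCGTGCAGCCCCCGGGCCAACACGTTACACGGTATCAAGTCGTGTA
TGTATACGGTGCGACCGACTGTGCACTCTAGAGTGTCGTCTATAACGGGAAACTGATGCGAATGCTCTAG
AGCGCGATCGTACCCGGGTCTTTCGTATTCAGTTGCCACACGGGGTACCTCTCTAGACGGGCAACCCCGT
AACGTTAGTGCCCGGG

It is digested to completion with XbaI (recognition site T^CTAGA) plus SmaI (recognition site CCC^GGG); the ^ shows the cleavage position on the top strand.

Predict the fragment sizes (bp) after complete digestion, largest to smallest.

60, 40, 39, 37, 31, 19 bp

XbaI sites (TCTAGA) start at positions 97, 136, 192.
XbaI cuts after the first base of each site, so after positions 97, 136, 192.
SmaI sites (CCCGGG) start at positions 35, 153, 221.
SmaI cuts after base 3 of each site, so after positions 37, 155, 223.
Combined cut positions: 37, 97, 136, 155, 192, 223.
Circular molecule, 6 cuts → 6 fragments:
  38–97 → 60 bp
  98–136 → 39 bp
  137–155 → 19 bp
  156–192 → 37 bp
  193–223 → 31 bp
  224–226 then 1–37 → 3 + 37 = 40 bp
Sorted largest to smallest: 60, 40, 39, 37, 31, 19 bp.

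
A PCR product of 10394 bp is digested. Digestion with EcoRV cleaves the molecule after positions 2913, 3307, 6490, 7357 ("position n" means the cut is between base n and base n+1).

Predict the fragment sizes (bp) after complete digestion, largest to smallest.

Linear molecule, 4 cuts → 5 fragments:
  2913 − 0 = 2913 bp
  3307 − 2913 = 394 bp
  6490 − 3307 = 3183 bp
  7357 − 6490 = 867 bp
  10394 − 7357 = 3037 bp
Sorted largest to smallest: 3183, 3037, 2913, 867, 394 bp.

3183, 3037, 2913, 867, 394 bp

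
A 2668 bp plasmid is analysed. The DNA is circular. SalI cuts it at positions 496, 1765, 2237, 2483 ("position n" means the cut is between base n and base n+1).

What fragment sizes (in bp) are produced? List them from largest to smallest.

Circular molecule, 4 cuts → 4 fragments:
  1765 − 496 = 1269 bp
  2237 − 1765 = 472 bp
  2483 − 2237 = 246 bp
  wrap: 2668 − 2483 + 496 = 681 bp
Sorted largest to smallest: 1269, 681, 472, 246 bp.

1269, 681, 472, 246 bp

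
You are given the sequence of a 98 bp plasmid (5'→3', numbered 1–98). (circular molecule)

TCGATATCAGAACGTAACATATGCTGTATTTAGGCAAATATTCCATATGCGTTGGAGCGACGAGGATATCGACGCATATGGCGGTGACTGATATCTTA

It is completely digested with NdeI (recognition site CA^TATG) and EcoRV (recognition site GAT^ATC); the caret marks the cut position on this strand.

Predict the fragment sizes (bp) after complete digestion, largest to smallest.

NdeI sites (CATATG) start at positions 18, 44, 75.
NdeI cuts after base 2 of each site, so after positions 19, 45, 76.
EcoRV sites (GATATC) start at positions 3, 65, 90.
EcoRV cuts after base 3 of each site, so after positions 5, 67, 92.
Combined cut positions: 5, 19, 45, 67, 76, 92.
Circular molecule, 6 cuts → 6 fragments:
  6–19 → 14 bp
  20–45 → 26 bp
  46–67 → 22 bp
  68–76 → 9 bp
  77–92 → 16 bp
  93–98 then 1–5 → 6 + 5 = 11 bp
Sorted largest to smallest: 26, 22, 16, 14, 11, 9 bp.

26, 22, 16, 14, 11, 9 bp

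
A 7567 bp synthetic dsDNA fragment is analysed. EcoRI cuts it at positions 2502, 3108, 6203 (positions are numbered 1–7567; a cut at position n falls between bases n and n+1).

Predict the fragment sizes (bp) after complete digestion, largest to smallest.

3095, 2502, 1364, 606 bp

Linear molecule, 3 cuts → 4 fragments:
  2502 − 0 = 2502 bp
  3108 − 2502 = 606 bp
  6203 − 3108 = 3095 bp
  7567 − 6203 = 1364 bp
Sorted largest to smallest: 3095, 2502, 1364, 606 bp.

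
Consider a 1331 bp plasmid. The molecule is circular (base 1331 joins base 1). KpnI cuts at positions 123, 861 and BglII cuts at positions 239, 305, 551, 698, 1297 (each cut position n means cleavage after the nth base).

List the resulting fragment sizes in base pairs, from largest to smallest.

Combined cut positions (sorted): 123, 239, 305, 551, 698, 861, 1297.
Circular molecule, 7 cuts → 7 fragments:
  239 − 123 = 116 bp
  305 − 239 = 66 bp
  551 − 305 = 246 bp
  698 − 551 = 147 bp
  861 − 698 = 163 bp
  1297 − 861 = 436 bp
  wrap: 1331 − 1297 + 123 = 157 bp
Sorted largest to smallest: 436, 246, 163, 157, 147, 116, 66 bp.

436, 246, 163, 157, 147, 116, 66 bp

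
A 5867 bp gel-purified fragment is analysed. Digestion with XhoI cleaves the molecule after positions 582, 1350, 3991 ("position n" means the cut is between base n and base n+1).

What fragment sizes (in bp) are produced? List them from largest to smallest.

Linear molecule, 3 cuts → 4 fragments:
  582 − 0 = 582 bp
  1350 − 582 = 768 bp
  3991 − 1350 = 2641 bp
  5867 − 3991 = 1876 bp
Sorted largest to smallest: 2641, 1876, 768, 582 bp.

2641, 1876, 768, 582 bp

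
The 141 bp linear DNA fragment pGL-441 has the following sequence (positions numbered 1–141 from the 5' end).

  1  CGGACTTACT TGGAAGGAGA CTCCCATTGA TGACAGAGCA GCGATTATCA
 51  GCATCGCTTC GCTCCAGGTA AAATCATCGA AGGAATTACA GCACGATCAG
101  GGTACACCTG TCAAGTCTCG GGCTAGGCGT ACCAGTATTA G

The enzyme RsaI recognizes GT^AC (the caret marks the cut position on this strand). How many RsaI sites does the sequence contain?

GTAC occurs starting at positions 102, 129.
RsaI cuts at 2 sites.

2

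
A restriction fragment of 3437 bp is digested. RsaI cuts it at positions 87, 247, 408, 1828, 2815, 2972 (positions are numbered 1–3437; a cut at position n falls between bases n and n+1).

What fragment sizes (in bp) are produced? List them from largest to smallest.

1420, 987, 465, 161, 160, 157, 87 bp

Linear molecule, 6 cuts → 7 fragments:
  87 − 0 = 87 bp
  247 − 87 = 160 bp
  408 − 247 = 161 bp
  1828 − 408 = 1420 bp
  2815 − 1828 = 987 bp
  2972 − 2815 = 157 bp
  3437 − 2972 = 465 bp
Sorted largest to smallest: 1420, 987, 465, 161, 160, 157, 87 bp.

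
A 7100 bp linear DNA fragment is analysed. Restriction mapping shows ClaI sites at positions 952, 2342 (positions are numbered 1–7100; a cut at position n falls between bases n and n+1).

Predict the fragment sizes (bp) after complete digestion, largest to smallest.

4758, 1390, 952 bp

Linear molecule, 2 cuts → 3 fragments:
  952 − 0 = 952 bp
  2342 − 952 = 1390 bp
  7100 − 2342 = 4758 bp
Sorted largest to smallest: 4758, 1390, 952 bp.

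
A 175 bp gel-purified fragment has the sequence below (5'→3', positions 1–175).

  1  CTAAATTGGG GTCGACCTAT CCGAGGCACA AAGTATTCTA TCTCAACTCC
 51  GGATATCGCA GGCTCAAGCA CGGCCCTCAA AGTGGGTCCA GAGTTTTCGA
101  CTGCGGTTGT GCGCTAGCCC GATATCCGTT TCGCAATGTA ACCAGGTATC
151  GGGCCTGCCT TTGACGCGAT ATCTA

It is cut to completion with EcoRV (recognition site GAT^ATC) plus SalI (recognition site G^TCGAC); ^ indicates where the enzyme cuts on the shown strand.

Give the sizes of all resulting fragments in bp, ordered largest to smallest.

69, 47, 43, 11, 5 bp

EcoRV sites (GATATC) start at positions 52, 121, 168.
EcoRV cuts after base 3 of each site, so after positions 54, 123, 170.
The SalI site (GTCGAC) starts at position 11.
SalI cuts after the first base of each site, so after position 11.
Combined cut positions: 11, 54, 123, 170.
Linear molecule, 4 cuts → 5 fragments:
  1–11 → 11 bp
  12–54 → 43 bp
  55–123 → 69 bp
  124–170 → 47 bp
  171–175 → 5 bp
Sorted largest to smallest: 69, 47, 43, 11, 5 bp.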